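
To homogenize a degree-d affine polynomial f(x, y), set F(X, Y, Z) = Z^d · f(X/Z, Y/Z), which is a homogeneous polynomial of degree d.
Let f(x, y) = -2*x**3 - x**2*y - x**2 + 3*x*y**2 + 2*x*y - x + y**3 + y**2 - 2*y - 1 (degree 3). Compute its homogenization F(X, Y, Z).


F(X, Y, Z) = -2*X**3 - X**2*Y - X**2*Z + 3*X*Y**2 + 2*X*Y*Z - X*Z**2 + Y**3 + Y**2*Z - 2*Y*Z**2 - Z**3

deg(f) = 3.
Substitute x = X/Z, y = Y/Z into f, then multiply by Z^3.
  monomial -2·x^3·y^0 ↦ -2·X^3·Y^0·Z^0.
  monomial -1·x^2·y^1 ↦ -1·X^2·Y^1·Z^0.
  monomial -1·x^2·y^0 ↦ -1·X^2·Y^0·Z^1.
  monomial 3·x^1·y^2 ↦ 3·X^1·Y^2·Z^0.
  monomial 2·x^1·y^1 ↦ 2·X^1·Y^1·Z^1.
  monomial -1·x^1·y^0 ↦ -1·X^1·Y^0·Z^2.
  monomial 1·x^0·y^3 ↦ 1·X^0·Y^3·Z^0.
  monomial 1·x^0·y^2 ↦ 1·X^0·Y^2·Z^1.
  monomial -2·x^0·y^1 ↦ -2·X^0·Y^1·Z^2.
  monomial -1·x^0·y^0 ↦ -1·X^0·Y^0·Z^3.
Collecting: F(X, Y, Z) = -2*X**3 - X**2*Y - X**2*Z + 3*X*Y**2 + 2*X*Y*Z - X*Z**2 + Y**3 + Y**2*Z - 2*Y*Z**2 - Z**3.


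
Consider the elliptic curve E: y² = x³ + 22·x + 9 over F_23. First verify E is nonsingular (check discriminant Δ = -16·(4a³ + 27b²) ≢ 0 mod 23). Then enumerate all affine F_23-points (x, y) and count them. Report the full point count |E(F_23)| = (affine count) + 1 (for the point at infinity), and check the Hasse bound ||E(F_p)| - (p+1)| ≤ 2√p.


Affine points = {(0, 3), (0, 20), (1, 3), (1, 20), (4, 0), (6, 9), (6, 14), (7, 0), (9, 4), (9, 19), (11, 8), (11, 15), (12, 0), (13, 10), (13, 13), (14, 5), (14, 18), (16, 8), (16, 15), (17, 11), (17, 12), (18, 2), (18, 21), (19, 8), (19, 15), (20, 10), (20, 13), (21, 7), (21, 16), (22, 3), (22, 20)}; affine count = 31; |E(F_23)| = 32.

Discriminant check: Δ ∝ 4a³ + 27b² = 4·22³ + 27·9² = 4·10648 + 27·81 ≡ 21 (mod 23). Nonzero ⇒ E is nonsingular.
For each x ∈ F_23, compute rhs = x³ + 22·x + 9 mod 23, then count y ∈ F_23 with y² ≡ rhs.
  x = 0: rhs = 9, matching y values: 3, 20 (2 points).
  x = 1: rhs = 9, matching y values: 3, 20 (2 points).
  x = 2: rhs = 15, matching y values: none (0 points).
  x = 3: rhs = 10, matching y values: none (0 points).
  x = 4: rhs = 0, matching y values: 0 (1 points).
  x = 5: rhs = 14, matching y values: none (0 points).
  x = 6: rhs = 12, matching y values: 9, 14 (2 points).
  x = 7: rhs = 0, matching y values: 0 (1 points).
  x = 8: rhs = 7, matching y values: none (0 points).
  x = 9: rhs = 16, matching y values: 4, 19 (2 points).
  x = 10: rhs = 10, matching y values: none (0 points).
  x = 11: rhs = 18, matching y values: 8, 15 (2 points).
  x = 12: rhs = 0, matching y values: 0 (1 points).
  x = 13: rhs = 8, matching y values: 10, 13 (2 points).
  x = 14: rhs = 2, matching y values: 5, 18 (2 points).
  x = 15: rhs = 11, matching y values: none (0 points).
  x = 16: rhs = 18, matching y values: 8, 15 (2 points).
  x = 17: rhs = 6, matching y values: 11, 12 (2 points).
  x = 18: rhs = 4, matching y values: 2, 21 (2 points).
  x = 19: rhs = 18, matching y values: 8, 15 (2 points).
  x = 20: rhs = 8, matching y values: 10, 13 (2 points).
  x = 21: rhs = 3, matching y values: 7, 16 (2 points).
  x = 22: rhs = 9, matching y values: 3, 20 (2 points).
Total affine count: 31.
Full point count |E(F_23)| = 31 + 1 = 32.
Hasse bound: |32 − (23+1)| = |8| = 8 ≤ 2√23 ≈ 9.5917 ✓.


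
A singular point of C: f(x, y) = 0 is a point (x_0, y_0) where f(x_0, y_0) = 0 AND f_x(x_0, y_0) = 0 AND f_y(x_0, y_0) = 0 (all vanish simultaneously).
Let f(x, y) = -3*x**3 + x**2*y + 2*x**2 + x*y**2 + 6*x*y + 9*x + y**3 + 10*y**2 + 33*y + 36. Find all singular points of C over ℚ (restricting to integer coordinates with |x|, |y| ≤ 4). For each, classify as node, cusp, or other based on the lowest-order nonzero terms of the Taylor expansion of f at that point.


Singular points: {(0, -3)}; classification: node.

Compute partial derivatives:
  f_x = -9*x**2 + 2*x*y + 4*x + y**2 + 6*y + 9.
  f_y = x**2 + 2*x*y + 6*x + 3*y**2 + 20*y + 33.
Scan x_0 ∈ {−4, ..., 4}. For each x_0, f_y(x_0, y) is a polynomial in y; find its integer roots y ∈ {−4, ..., 4}, then test f_x and f at those candidates.
  x = -4: f_y(-4, y) = 3*y**2 + 12*y + 25; no integer root y with |y| ≤ 4.
  x = -3: f_y(-3, y) = 3*y**2 + 14*y + 24; no integer root y with |y| ≤ 4.
  x = -2: f_y(-2, y) = 3*y**2 + 16*y + 25; no integer root y with |y| ≤ 4.
  x = -1: f_y(-1, y) = 3*y**2 + 18*y + 28; no integer root y with |y| ≤ 4.
  x = 0: f_y(0, y) = 3*y**2 + 20*y + 33; vanishes at y ∈ {-3}. (0, -3): f_x = 0, f = 0 — SINGULAR.
  x = 1: f_y(1, y) = 3*y**2 + 22*y + 40; vanishes at y ∈ {-4}. (1, -4): f_x = -12 ≠ 0.
  x = 2: f_y(2, y) = 3*y**2 + 24*y + 49; no integer root y with |y| ≤ 4.
  x = 3: f_y(3, y) = 3*y**2 + 26*y + 60; no integer root y with |y| ≤ 4.
  x = 4: f_y(4, y) = 3*y**2 + 28*y + 73; no integer root y with |y| ≤ 4.
Only singular point on the grid: (0, -3).
Classify: substitute x = 0 + u, y = -3 + v and expand: f = -3*u**3 + u**2*v - u**2 + u*v**2 + v**3 + v**2.
No constant or linear terms (consistent with a singular point). Quadratic part: -u**2 + v**2. Cubic part: -3*u**3 + u**2*v + u*v**2 + v**3.
The quadratic part v**2 - u**2 = (v − u)(v + u) splits into two distinct linear factors, so there are two distinct tangent lines y − -3 = ±(x − 0) — this is a node (ordinary double point).
Classification: node.


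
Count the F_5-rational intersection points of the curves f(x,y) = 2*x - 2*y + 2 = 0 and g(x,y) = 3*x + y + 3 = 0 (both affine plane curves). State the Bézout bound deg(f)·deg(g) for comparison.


Common zeros: {(4, 0)}; count = 1; Bézout bound = 1.

deg(f) = 1, deg(g) = 1, so Bézout bound = 1.
Scan x ∈ F_5. For each x, list the y ∈ F_5 with f(x, y) ≡ 0 and those with g(x, y) ≡ 0 (mod 5); the common zeros in that column are the intersection.
  x = 0: f ≡ 0 at y ∈ {1}; g ≡ 0 at y ∈ {2}; common: ∅.
  x = 1: f ≡ 0 at y ∈ {2}; g ≡ 0 at y ∈ {4}; common: ∅.
  x = 2: f ≡ 0 at y ∈ {3}; g ≡ 0 at y ∈ {1}; common: ∅.
  x = 3: f ≡ 0 at y ∈ {4}; g ≡ 0 at y ∈ {3}; common: ∅.
  x = 4: f ≡ 0 at y ∈ {0}; g ≡ 0 at y ∈ {0}; common: {0}.
Collecting: common zeros = {(4, 0)}, so the count is 1.
Comparison with the Bézout bound: 1 ≤ 1 = deg(f)·deg(g), as expected for curves with no common component (the bound is attained).


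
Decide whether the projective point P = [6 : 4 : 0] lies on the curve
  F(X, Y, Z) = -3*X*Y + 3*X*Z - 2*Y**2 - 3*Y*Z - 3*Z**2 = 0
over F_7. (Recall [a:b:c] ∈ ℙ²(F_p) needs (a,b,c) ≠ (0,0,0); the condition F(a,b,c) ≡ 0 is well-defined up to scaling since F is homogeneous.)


F(6,4,0) ≡ 1 (mod 7); P is NOT on the curve.

Evaluate F(6, 4, 0) term-by-term (mod 7).
  -3*X*Y ↦ -3·6·4·1 = -72
  3*X*Z ↦ 3·6·1·0 = 0
  -2*Y**2 ↦ -2·1·16·1 = -32
  -3*Y*Z ↦ -3·1·4·0 = 0
  -3*Z**2 ↦ -3·1·1·0 = 0
Sum: F(6, 4, 0) = (-72) + (0) + (-32) + (0) + (0) = -104.
Reducing mod 7: -104 ≡ 1 (mod 7).
Since F(a, b, c) ≡ 1 ≠ 0 (mod 7), P does NOT lie on the curve.


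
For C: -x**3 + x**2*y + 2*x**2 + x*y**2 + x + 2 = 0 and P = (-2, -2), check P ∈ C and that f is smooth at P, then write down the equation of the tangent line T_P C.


Tangent line at P: -7*x + 12*y + 10 = 0.

Step 1: f(-2, -2) = 0, so P lies on C.
Step 2: partial derivatives
  f_x(x, y) = -3*x**2 + 2*x*y + 4*x + y**2 + 1, f_y(x, y) = x**2 + 2*x*y.
  f_x(P) = -7, f_y(P) = 12 (gradient nonzero, so P is smooth).
Step 3: tangent line at P: -7·(x − -2) + 12·(y − -2) = 0.
Expanding: -7*x + 12*y + 10 = 0.


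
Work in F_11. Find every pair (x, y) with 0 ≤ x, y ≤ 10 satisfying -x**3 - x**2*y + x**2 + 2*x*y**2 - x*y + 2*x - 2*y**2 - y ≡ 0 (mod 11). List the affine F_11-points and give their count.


Affine F_11-points: {(0, 0), (0, 5), (1, 8), (2, 0), (2, 9), (3, 2), (3, 4), (4, 1), (4, 8), (6, 6), (9, 2), (9, 3), (10, 0), (10, 8)}; count = 14.

For each of the 121 pairs (x, y) ∈ F_11², evaluate f(x, y) mod 11. Record the zeros.
  x = 0: [0↦0, 1↦8, 2↦1, 3↦1, 4↦8, 5↦0, 6↦10, 7↦5, 8↦7, 9↦5, 10↦10]  zeros at y ∈ {0, 5}
  x = 1: [0↦2, 1↦10, 2↦7, 3↦4, 4↦1, 5↦9, 6↦6, 7↦3, 8↦0, 9↦8, 10↦5]  zeros at y ∈ {8}
  x = 2: [0↦0, 1↦6, 2↦5, 3↦8, 4↦4, 5↦4, 6↦8, 7↦5, 8↦6, 9↦0, 10↦9]  zeros at y ∈ {0, 9}
  x = 3: [0↦10, 1↦1, 2↦0, 3↦7, 4↦0, 5↦1, 6↦10, 7↦5, 8↦8, 9↦8, 10↦5]  zeros at y ∈ {2, 4}
  x = 4: [0↦4, 1↦0, 2↦8, 3↦6, 4↦5, 5↦5, 6↦6, 7↦8, 8↦0, 9↦4, 10↦9]  zeros at y ∈ {1, 8}
  x = 5: [0↦9, 1↦8, 2↦1, 3↦10, 4↦2, 5↦10, 6↦1, 7↦8, 8↦9, 9↦4, 10↦4]  zeros at y ∈ ∅
  x = 6: [0↦8, 1↦8, 2↦6, 3↦2, 4↦7, 5↦10, 6↦0, 7↦10, 8↦7, 9↦2, 10↦6]  zeros at y ∈ {6}
  x = 7: [0↦6, 1↦5, 2↦6, 3↦9, 4↦3, 5↦10, 6↦8, 7↦8, 8↦10, 9↦3, 10↦9]  zeros at y ∈ ∅
  x = 8: [0↦8, 1↦4, 2↦6, 3↦3, 4↦6, 5↦4, 6↦8, 7↦7, 8↦1, 9↦1, 10↦7]  zeros at y ∈ ∅
  x = 9: [0↦8, 1↦10, 2↦0, 3↦0, 4↦10, 5↦8, 6↦5, 7↦1, 8↦7, 9↦1, 10↦5]  zeros at y ∈ {2, 3}
  x = 10: [0↦0, 1↦6, 2↦4, 3↦5, 4↦9, 5↦5, 6↦4, 7↦6, 8↦0, 9↦8, 10↦8]  zeros at y ∈ {0, 8}
Collecting zeros: affine points = {(0, 0), (0, 5), (1, 8), (2, 0), (2, 9), (3, 2), (3, 4), (4, 1), (4, 8), (6, 6), (9, 2), (9, 3), (10, 0), (10, 8)}.
Total count |C(F_11)_aff| = 14.


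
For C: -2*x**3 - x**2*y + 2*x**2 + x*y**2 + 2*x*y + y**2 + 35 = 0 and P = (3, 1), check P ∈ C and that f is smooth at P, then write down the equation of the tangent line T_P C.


Tangent line at P: -45*x + 5*y + 130 = 0.

Step 1: f(3, 1) = 0, so P lies on C.
Step 2: partial derivatives
  f_x(x, y) = -6*x**2 - 2*x*y + 4*x + y**2 + 2*y, f_y(x, y) = -x**2 + 2*x*y + 2*x + 2*y.
  f_x(P) = -45, f_y(P) = 5 (gradient nonzero, so P is smooth).
Step 3: tangent line at P: -45·(x − 3) + 5·(y − 1) = 0.
Expanding: -45*x + 5*y + 130 = 0.


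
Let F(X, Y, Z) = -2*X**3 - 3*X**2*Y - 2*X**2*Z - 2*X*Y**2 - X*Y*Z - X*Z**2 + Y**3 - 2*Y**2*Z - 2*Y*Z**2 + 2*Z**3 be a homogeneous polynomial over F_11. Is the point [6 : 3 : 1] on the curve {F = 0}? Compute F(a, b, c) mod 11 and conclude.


F(6,3,1) ≡ 2 (mod 11); P is NOT on the curve.

Evaluate F(6, 3, 1) term-by-term (mod 11).
  -2*X**3 ↦ -2·216·1·1 = -432
  -3*X**2*Y ↦ -3·36·3·1 = -324
  -2*X**2*Z ↦ -2·36·1·1 = -72
  -2*X*Y**2 ↦ -2·6·9·1 = -108
  -X*Y*Z ↦ -1·6·3·1 = -18
  -X*Z**2 ↦ -1·6·1·1 = -6
  Y**3 ↦ 1·1·27·1 = 27
  -2*Y**2*Z ↦ -2·1·9·1 = -18
  -2*Y*Z**2 ↦ -2·1·3·1 = -6
  2*Z**3 ↦ 2·1·1·1 = 2
Sum: F(6, 3, 1) = (-432) + (-324) + (-72) + (-108) + (-18) + (-6) + (27) + (-18) + (-6) + (2) = -955.
Reducing mod 11: -955 ≡ 2 (mod 11).
Since F(a, b, c) ≡ 2 ≠ 0 (mod 11), P does NOT lie on the curve.


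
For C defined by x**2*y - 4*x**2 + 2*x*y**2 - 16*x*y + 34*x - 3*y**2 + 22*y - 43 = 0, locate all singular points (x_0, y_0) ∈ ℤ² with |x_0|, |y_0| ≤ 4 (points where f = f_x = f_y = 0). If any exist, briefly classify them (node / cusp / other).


Singular points: {(2, 3)}; classification: node.

Compute partial derivatives:
  f_x = 2*x*y - 8*x + 2*y**2 - 16*y + 34.
  f_y = x**2 + 4*x*y - 16*x - 6*y + 22.
Scan x_0 ∈ {−4, ..., 4}. For each x_0, f_y(x_0, y) is a polynomial in y; find its integer roots y ∈ {−4, ..., 4}, then test f_x and f at those candidates.
  x = -4: f_y(-4, y) = 102 - 22*y; no integer root y with |y| ≤ 4.
  x = -3: f_y(-3, y) = 79 - 18*y; no integer root y with |y| ≤ 4.
  x = -2: f_y(-2, y) = 58 - 14*y; no integer root y with |y| ≤ 4.
  x = -1: f_y(-1, y) = 39 - 10*y; no integer root y with |y| ≤ 4.
  x = 0: f_y(0, y) = 22 - 6*y; no integer root y with |y| ≤ 4.
  x = 1: f_y(1, y) = 7 - 2*y; no integer root y with |y| ≤ 4.
  x = 2: f_y(2, y) = 2*y - 6; vanishes at y ∈ {3}. (2, 3): f_x = 0, f = 0 — SINGULAR.
  x = 3: f_y(3, y) = 6*y - 17; no integer root y with |y| ≤ 4.
  x = 4: f_y(4, y) = 10*y - 26; no integer root y with |y| ≤ 4.
Only singular point on the grid: (2, 3).
Classify: substitute x = 2 + u, y = 3 + v and expand: f = u**2*v - u**2 + 2*u*v**2 + v**2.
No constant or linear terms (consistent with a singular point). Quadratic part: -u**2 + v**2. Cubic part: u**2*v + 2*u*v**2.
The quadratic part v**2 - u**2 = (v − u)(v + u) splits into two distinct linear factors, so there are two distinct tangent lines y − 3 = ±(x − 2) — this is a node (ordinary double point).
Classification: node.


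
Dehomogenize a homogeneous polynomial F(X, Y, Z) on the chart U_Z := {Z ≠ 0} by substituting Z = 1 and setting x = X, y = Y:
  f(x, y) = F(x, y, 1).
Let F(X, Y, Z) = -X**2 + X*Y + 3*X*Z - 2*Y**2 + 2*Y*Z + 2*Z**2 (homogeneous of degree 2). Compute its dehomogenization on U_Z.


f(x, y) = -x**2 + x*y + 3*x - 2*y**2 + 2*y + 2

On U_Z we set Z = 1. Each monomial c·X^i·Y^j·Z^k in F becomes c·x^i·y^j·1^k = c·x^i·y^j.
Substituting Z = 1: F(X, Y, 1) = -x**2 + x*y + 3*x - 2*y**2 + 2*y + 2.
Note: deg(f) ≤ deg(F) = 2; strict inequality happens when F is divisible by Z (lost terms).


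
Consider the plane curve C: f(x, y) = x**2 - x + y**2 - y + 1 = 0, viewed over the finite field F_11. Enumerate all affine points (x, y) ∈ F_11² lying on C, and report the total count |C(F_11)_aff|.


Affine F_11-points: {(2, 6), (4, 5), (4, 7), (5, 4), (5, 8), (6, 2), (6, 10), (7, 4), (7, 8), (8, 5), (8, 7), (10, 6)}; count = 12.

For each of the 121 pairs (x, y) ∈ F_11², evaluate f(x, y) mod 11. Record the zeros.
  x = 0: [0↦1, 1↦1, 2↦3, 3↦7, 4↦2, 5↦10, 6↦9, 7↦10, 8↦2, 9↦7, 10↦3]  zeros at y ∈ ∅
  x = 1: [0↦1, 1↦1, 2↦3, 3↦7, 4↦2, 5↦10, 6↦9, 7↦10, 8↦2, 9↦7, 10↦3]  zeros at y ∈ ∅
  x = 2: [0↦3, 1↦3, 2↦5, 3↦9, 4↦4, 5↦1, 6↦0, 7↦1, 8↦4, 9↦9, 10↦5]  zeros at y ∈ {6}
  x = 3: [0↦7, 1↦7, 2↦9, 3↦2, 4↦8, 5↦5, 6↦4, 7↦5, 8↦8, 9↦2, 10↦9]  zeros at y ∈ ∅
  x = 4: [0↦2, 1↦2, 2↦4, 3↦8, 4↦3, 5↦0, 6↦10, 7↦0, 8↦3, 9↦8, 10↦4]  zeros at y ∈ {5, 7}
  x = 5: [0↦10, 1↦10, 2↦1, 3↦5, 4↦0, 5↦8, 6↦7, 7↦8, 8↦0, 9↦5, 10↦1]  zeros at y ∈ {4, 8}
  x = 6: [0↦9, 1↦9, 2↦0, 3↦4, 4↦10, 5↦7, 6↦6, 7↦7, 8↦10, 9↦4, 10↦0]  zeros at y ∈ {2, 10}
  x = 7: [0↦10, 1↦10, 2↦1, 3↦5, 4↦0, 5↦8, 6↦7, 7↦8, 8↦0, 9↦5, 10↦1]  zeros at y ∈ {4, 8}
  x = 8: [0↦2, 1↦2, 2↦4, 3↦8, 4↦3, 5↦0, 6↦10, 7↦0, 8↦3, 9↦8, 10↦4]  zeros at y ∈ {5, 7}
  x = 9: [0↦7, 1↦7, 2↦9, 3↦2, 4↦8, 5↦5, 6↦4, 7↦5, 8↦8, 9↦2, 10↦9]  zeros at y ∈ ∅
  x = 10: [0↦3, 1↦3, 2↦5, 3↦9, 4↦4, 5↦1, 6↦0, 7↦1, 8↦4, 9↦9, 10↦5]  zeros at y ∈ {6}
Collecting zeros: affine points = {(2, 6), (4, 5), (4, 7), (5, 4), (5, 8), (6, 2), (6, 10), (7, 4), (7, 8), (8, 5), (8, 7), (10, 6)}.
Total count |C(F_11)_aff| = 12.


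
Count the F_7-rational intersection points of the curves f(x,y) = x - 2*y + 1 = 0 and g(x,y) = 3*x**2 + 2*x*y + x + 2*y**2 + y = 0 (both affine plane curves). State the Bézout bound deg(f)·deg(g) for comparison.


Common zeros: ∅; count = 0; Bézout bound = 2.

deg(f) = 1, deg(g) = 2, so Bézout bound = 2.
Scan x ∈ F_7. For each x, list the y ∈ F_7 with f(x, y) ≡ 0 and those with g(x, y) ≡ 0 (mod 7); the common zeros in that column are the intersection.
  x = 0: f ≡ 0 at y ∈ {4}; g ≡ 0 at y ∈ {0, 3}; common: ∅.
  x = 1: f ≡ 0 at y ∈ {1}; g ≡ 0 at y ∈ ∅; common: ∅.
  x = 2: f ≡ 0 at y ∈ {5}; g ≡ 0 at y ∈ {0, 1}; common: ∅.
  x = 3: f ≡ 0 at y ∈ {2}; g ≡ 0 at y ∈ ∅; common: ∅.
  x = 4: f ≡ 0 at y ∈ {6}; g ≡ 0 at y ∈ {1, 5}; common: ∅.
  x = 5: f ≡ 0 at y ∈ {3}; g ≡ 0 at y ∈ ∅; common: ∅.
  x = 6: f ≡ 0 at y ∈ {0}; g ≡ 0 at y ∈ ∅; common: ∅.
Collecting: common zeros = ∅, so the count is 0.
Comparison with the Bézout bound: 0 ≤ 2 = deg(f)·deg(g), as expected for curves with no common component (the affine F_7-count falls short of the bound because intersections may lie at infinity, over extension fields, or carry multiplicity).


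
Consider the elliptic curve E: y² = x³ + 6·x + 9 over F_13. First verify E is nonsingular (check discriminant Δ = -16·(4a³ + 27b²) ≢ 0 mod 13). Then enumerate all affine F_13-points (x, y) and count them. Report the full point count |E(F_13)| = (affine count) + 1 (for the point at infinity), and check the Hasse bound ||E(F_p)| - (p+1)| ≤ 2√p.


Affine points = {(0, 3), (0, 10), (1, 4), (1, 9), (2, 4), (2, 9), (6, 1), (6, 12), (7, 2), (7, 11), (8, 6), (8, 7), (9, 5), (9, 8), (10, 4), (10, 9)}; affine count = 16; |E(F_13)| = 17.

Discriminant check: Δ ∝ 4a³ + 27b² = 4·6³ + 27·9² = 4·216 + 27·81 ≡ 9 (mod 13). Nonzero ⇒ E is nonsingular.
For each x ∈ F_13, compute rhs = x³ + 6·x + 9 mod 13, then count y ∈ F_13 with y² ≡ rhs.
  x = 0: rhs = 9, matching y values: 3, 10 (2 points).
  x = 1: rhs = 3, matching y values: 4, 9 (2 points).
  x = 2: rhs = 3, matching y values: 4, 9 (2 points).
  x = 3: rhs = 2, matching y values: none (0 points).
  x = 4: rhs = 6, matching y values: none (0 points).
  x = 5: rhs = 8, matching y values: none (0 points).
  x = 6: rhs = 1, matching y values: 1, 12 (2 points).
  x = 7: rhs = 4, matching y values: 2, 11 (2 points).
  x = 8: rhs = 10, matching y values: 6, 7 (2 points).
  x = 9: rhs = 12, matching y values: 5, 8 (2 points).
  x = 10: rhs = 3, matching y values: 4, 9 (2 points).
  x = 11: rhs = 2, matching y values: none (0 points).
  x = 12: rhs = 2, matching y values: none (0 points).
Total affine count: 16.
Full point count |E(F_13)| = 16 + 1 = 17.
Hasse bound: |17 − (13+1)| = |3| = 3 ≤ 2√13 ≈ 7.2111 ✓.


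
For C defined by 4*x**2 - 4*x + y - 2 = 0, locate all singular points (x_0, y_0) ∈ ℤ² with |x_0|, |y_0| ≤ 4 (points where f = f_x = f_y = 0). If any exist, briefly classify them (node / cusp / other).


No singular points in the scanned grid; C is smooth there.

Compute partial derivatives:
  f_x = 8*x - 4.
  f_y = 1.
f_y = 1 is a nonzero constant, so f_y never vanishes: no point (x, y) can satisfy f = f_x = f_y = 0. In particular no (x, y) ∈ {−4, ..., 4}² is singular; the curve is smooth.


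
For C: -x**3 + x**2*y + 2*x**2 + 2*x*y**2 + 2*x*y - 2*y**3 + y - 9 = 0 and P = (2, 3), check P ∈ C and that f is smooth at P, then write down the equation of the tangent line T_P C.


Tangent line at P: 32*x - 21*y - 1 = 0.

Step 1: f(2, 3) = 0, so P lies on C.
Step 2: partial derivatives
  f_x(x, y) = -3*x**2 + 2*x*y + 4*x + 2*y**2 + 2*y, f_y(x, y) = x**2 + 4*x*y + 2*x - 6*y**2 + 1.
  f_x(P) = 32, f_y(P) = -21 (gradient nonzero, so P is smooth).
Step 3: tangent line at P: 32·(x − 2) + -21·(y − 3) = 0.
Expanding: 32*x - 21*y - 1 = 0.


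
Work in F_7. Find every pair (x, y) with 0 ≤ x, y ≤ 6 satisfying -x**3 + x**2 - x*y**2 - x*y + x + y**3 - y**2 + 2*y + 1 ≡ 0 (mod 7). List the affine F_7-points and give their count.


Affine F_7-points: {(1, 3), (2, 5), (3, 0), (4, 1), (5, 6)}; count = 5.

For each of the 49 pairs (x, y) ∈ F_7², evaluate f(x, y) mod 7. Record the zeros.
  x = 0: [0↦1, 1↦3, 2↦2, 3↦4, 4↦1, 5↦6, 6↦4]  zeros at y ∈ ∅
  x = 1: [0↦2, 1↦2, 2↦4, 3↦0, 4↦3, 5↦5, 6↦5]  zeros at y ∈ {3}
  x = 2: [0↦6, 1↦4, 2↦2, 3↦6, 4↦1, 5↦0, 6↦2]  zeros at y ∈ {5}
  x = 3: [0↦0, 1↦3, 2↦4, 3↦2, 4↦3, 5↦6, 6↦3]  zeros at y ∈ {0}
  x = 4: [0↦6, 1↦0, 2↦4, 3↦3, 4↦3, 5↦3, 6↦2]  zeros at y ∈ {1}
  x = 5: [0↦4, 1↦3, 2↦3, 3↦3, 4↦2, 5↦6, 6↦0]  zeros at y ∈ {6}
  x = 6: [0↦2, 1↦6, 2↦2, 3↦3, 4↦1, 5↦2, 6↦5]  zeros at y ∈ ∅
Collecting zeros: affine points = {(1, 3), (2, 5), (3, 0), (4, 1), (5, 6)}.
Total count |C(F_7)_aff| = 5.


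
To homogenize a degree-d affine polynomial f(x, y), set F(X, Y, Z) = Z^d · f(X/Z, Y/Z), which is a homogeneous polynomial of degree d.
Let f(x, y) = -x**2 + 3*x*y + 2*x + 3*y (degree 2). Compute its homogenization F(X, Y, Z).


F(X, Y, Z) = -X**2 + 3*X*Y + 2*X*Z + 3*Y*Z

deg(f) = 2.
Substitute x = X/Z, y = Y/Z into f, then multiply by Z^2.
  monomial -1·x^2·y^0 ↦ -1·X^2·Y^0·Z^0.
  monomial 3·x^1·y^1 ↦ 3·X^1·Y^1·Z^0.
  monomial 2·x^1·y^0 ↦ 2·X^1·Y^0·Z^1.
  monomial 3·x^0·y^1 ↦ 3·X^0·Y^1·Z^1.
Collecting: F(X, Y, Z) = -X**2 + 3*X*Y + 2*X*Z + 3*Y*Z.


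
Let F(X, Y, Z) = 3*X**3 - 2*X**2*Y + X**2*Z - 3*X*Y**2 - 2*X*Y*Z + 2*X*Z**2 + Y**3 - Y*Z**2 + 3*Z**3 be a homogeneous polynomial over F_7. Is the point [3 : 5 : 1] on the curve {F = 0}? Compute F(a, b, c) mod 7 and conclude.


F(3,5,1) ≡ 0 (mod 7); P is on the curve.

Evaluate F(3, 5, 1) term-by-term (mod 7).
  3*X**3 ↦ 3·27·1·1 = 81
  -2*X**2*Y ↦ -2·9·5·1 = -90
  X**2*Z ↦ 1·9·1·1 = 9
  -3*X*Y**2 ↦ -3·3·25·1 = -225
  -2*X*Y*Z ↦ -2·3·5·1 = -30
  2*X*Z**2 ↦ 2·3·1·1 = 6
  Y**3 ↦ 1·1·125·1 = 125
  -Y*Z**2 ↦ -1·1·5·1 = -5
  3*Z**3 ↦ 3·1·1·1 = 3
Sum: F(3, 5, 1) = (81) + (-90) + (9) + (-225) + (-30) + (6) + (125) + (-5) + (3) = -126.
Reducing mod 7: -126 ≡ 0 (mod 7).
Since F(a, b, c) ≡ 0 (mod 7), P lies on the curve.


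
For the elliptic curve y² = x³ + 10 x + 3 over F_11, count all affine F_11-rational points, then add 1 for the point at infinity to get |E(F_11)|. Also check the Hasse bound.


Affine points = {(0, 5), (0, 6), (1, 5), (1, 6), (2, 3), (2, 8), (3, 4), (3, 7), (6, 2), (6, 9), (7, 3), (7, 8), (8, 1), (8, 10), (10, 5), (10, 6)}; affine count = 16; |E(F_11)| = 17.

Discriminant check: Δ ∝ 4a³ + 27b² = 4·10³ + 27·3² = 4·1000 + 27·9 ≡ 8 (mod 11). Nonzero ⇒ E is nonsingular.
For each x ∈ F_11, compute rhs = x³ + 10·x + 3 mod 11, then count y ∈ F_11 with y² ≡ rhs.
  x = 0: rhs = 3, matching y values: 5, 6 (2 points).
  x = 1: rhs = 3, matching y values: 5, 6 (2 points).
  x = 2: rhs = 9, matching y values: 3, 8 (2 points).
  x = 3: rhs = 5, matching y values: 4, 7 (2 points).
  x = 4: rhs = 8, matching y values: none (0 points).
  x = 5: rhs = 2, matching y values: none (0 points).
  x = 6: rhs = 4, matching y values: 2, 9 (2 points).
  x = 7: rhs = 9, matching y values: 3, 8 (2 points).
  x = 8: rhs = 1, matching y values: 1, 10 (2 points).
  x = 9: rhs = 8, matching y values: none (0 points).
  x = 10: rhs = 3, matching y values: 5, 6 (2 points).
Total affine count: 16.
Full point count |E(F_11)| = 16 + 1 = 17.
Hasse bound: |17 − (11+1)| = |5| = 5 ≤ 2√11 ≈ 6.6332 ✓.


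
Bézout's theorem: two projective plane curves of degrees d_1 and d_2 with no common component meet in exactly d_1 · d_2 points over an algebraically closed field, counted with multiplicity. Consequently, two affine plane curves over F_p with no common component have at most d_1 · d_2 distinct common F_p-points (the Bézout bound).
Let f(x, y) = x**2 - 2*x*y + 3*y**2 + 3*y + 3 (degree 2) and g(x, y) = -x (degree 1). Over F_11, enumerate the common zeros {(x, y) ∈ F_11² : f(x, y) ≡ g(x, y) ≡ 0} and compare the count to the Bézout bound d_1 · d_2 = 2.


Common zeros: ∅; count = 0; Bézout bound = 2.

deg(f) = 2, deg(g) = 1, so Bézout bound = 2.
Scan x ∈ F_11. For each x, list the y ∈ F_11 with f(x, y) ≡ 0 and those with g(x, y) ≡ 0 (mod 11); the common zeros in that column are the intersection.
  x = 0: f ≡ 0 at y ∈ ∅; g ≡ 0 at y ∈ {0, 1, 2, 3, 4, 5, 6, 7, 8, 9, 10}; common: ∅.
  x = 1: f ≡ 0 at y ∈ ∅; g ≡ 0 at y ∈ ∅; common: ∅.
  x = 2: f ≡ 0 at y ∈ {5, 10}; g ≡ 0 at y ∈ ∅; common: ∅.
  x = 3: f ≡ 0 at y ∈ ∅; g ≡ 0 at y ∈ ∅; common: ∅.
  x = 4: f ≡ 0 at y ∈ ∅; g ≡ 0 at y ∈ ∅; common: ∅.
  x = 5: f ≡ 0 at y ∈ ∅; g ≡ 0 at y ∈ ∅; common: ∅.
  x = 6: f ≡ 0 at y ∈ {1, 2}; g ≡ 0 at y ∈ ∅; common: ∅.
  x = 7: f ≡ 0 at y ∈ {1, 10}; g ≡ 0 at y ∈ ∅; common: ∅.
  x = 8: f ≡ 0 at y ∈ {3, 5}; g ≡ 0 at y ∈ ∅; common: ∅.
  x = 9: f ≡ 0 at y ∈ {2, 3}; g ≡ 0 at y ∈ ∅; common: ∅.
  x = 10: f ≡ 0 at y ∈ ∅; g ≡ 0 at y ∈ ∅; common: ∅.
Collecting: common zeros = ∅, so the count is 0.
Comparison with the Bézout bound: 0 ≤ 2 = deg(f)·deg(g), as expected for curves with no common component (the affine F_11-count falls short of the bound because intersections may lie at infinity, over extension fields, or carry multiplicity).


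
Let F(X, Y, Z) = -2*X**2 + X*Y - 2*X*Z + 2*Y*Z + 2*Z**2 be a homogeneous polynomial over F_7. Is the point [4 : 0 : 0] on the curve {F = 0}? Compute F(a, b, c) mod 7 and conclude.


F(4,0,0) ≡ 3 (mod 7); P is NOT on the curve.

Evaluate F(4, 0, 0) term-by-term (mod 7).
  -2*X**2 ↦ -2·16·1·1 = -32
  X*Y ↦ 1·4·0·1 = 0
  -2*X*Z ↦ -2·4·1·0 = 0
  2*Y*Z ↦ 2·1·0·0 = 0
  2*Z**2 ↦ 2·1·1·0 = 0
Sum: F(4, 0, 0) = (-32) + (0) + (0) + (0) + (0) = -32.
Reducing mod 7: -32 ≡ 3 (mod 7).
Since F(a, b, c) ≡ 3 ≠ 0 (mod 7), P does NOT lie on the curve.


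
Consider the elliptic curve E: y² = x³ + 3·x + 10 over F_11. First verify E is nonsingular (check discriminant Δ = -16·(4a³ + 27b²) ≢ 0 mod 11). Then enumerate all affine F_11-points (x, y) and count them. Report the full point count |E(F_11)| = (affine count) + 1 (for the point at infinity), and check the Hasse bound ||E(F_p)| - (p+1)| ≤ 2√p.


Affine points = {(1, 5), (1, 6), (4, 3), (4, 8), (7, 0)}; affine count = 5; |E(F_11)| = 6.

Discriminant check: Δ ∝ 4a³ + 27b² = 4·3³ + 27·10² = 4·27 + 27·100 ≡ 3 (mod 11). Nonzero ⇒ E is nonsingular.
For each x ∈ F_11, compute rhs = x³ + 3·x + 10 mod 11, then count y ∈ F_11 with y² ≡ rhs.
  x = 0: rhs = 10, matching y values: none (0 points).
  x = 1: rhs = 3, matching y values: 5, 6 (2 points).
  x = 2: rhs = 2, matching y values: none (0 points).
  x = 3: rhs = 2, matching y values: none (0 points).
  x = 4: rhs = 9, matching y values: 3, 8 (2 points).
  x = 5: rhs = 7, matching y values: none (0 points).
  x = 6: rhs = 2, matching y values: none (0 points).
  x = 7: rhs = 0, matching y values: 0 (1 points).
  x = 8: rhs = 7, matching y values: none (0 points).
  x = 9: rhs = 7, matching y values: none (0 points).
  x = 10: rhs = 6, matching y values: none (0 points).
Total affine count: 5.
Full point count |E(F_11)| = 5 + 1 = 6.
Hasse bound: |6 − (11+1)| = |-6| = 6 ≤ 2√11 ≈ 6.6332 ✓.


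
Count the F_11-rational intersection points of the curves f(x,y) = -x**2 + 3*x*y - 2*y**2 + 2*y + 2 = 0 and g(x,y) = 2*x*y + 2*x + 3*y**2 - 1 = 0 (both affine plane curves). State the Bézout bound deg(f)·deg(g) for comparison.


Common zeros: ∅; count = 0; Bézout bound = 4.

deg(f) = 2, deg(g) = 2, so Bézout bound = 4.
Scan x ∈ F_11. For each x, list the y ∈ F_11 with f(x, y) ≡ 0 and those with g(x, y) ≡ 0 (mod 11); the common zeros in that column are the intersection.
  x = 0: f ≡ 0 at y ∈ {4, 8}; g ≡ 0 at y ∈ {2, 9}; common: ∅.
  x = 1: f ≡ 0 at y ∈ {4}; g ≡ 0 at y ∈ {6, 8}; common: ∅.
  x = 2: f ≡ 0 at y ∈ {7, 8}; g ≡ 0 at y ∈ ∅; common: ∅.
  x = 3: f ≡ 0 at y ∈ ∅; g ≡ 0 at y ∈ {4, 5}; common: ∅.
  x = 4: f ≡ 0 at y ∈ ∅; g ≡ 0 at y ∈ ∅; common: ∅.
  x = 5: f ≡ 0 at y ∈ ∅; g ≡ 0 at y ∈ {1, 3}; common: ∅.
  x = 6: f ≡ 0 at y ∈ ∅; g ≡ 0 at y ∈ {0, 7}; common: ∅.
  x = 7: f ≡ 0 at y ∈ ∅; g ≡ 0 at y ∈ ∅; common: ∅.
  x = 8: f ≡ 0 at y ∈ {6, 7}; g ≡ 0 at y ∈ ∅; common: ∅.
  x = 9: f ≡ 0 at y ∈ {10}; g ≡ 0 at y ∈ ∅; common: ∅.
  x = 10: f ≡ 0 at y ∈ {6, 10}; g ≡ 0 at y ∈ ∅; common: ∅.
Collecting: common zeros = ∅, so the count is 0.
Comparison with the Bézout bound: 0 ≤ 4 = deg(f)·deg(g), as expected for curves with no common component (the affine F_11-count falls short of the bound because intersections may lie at infinity, over extension fields, or carry multiplicity).


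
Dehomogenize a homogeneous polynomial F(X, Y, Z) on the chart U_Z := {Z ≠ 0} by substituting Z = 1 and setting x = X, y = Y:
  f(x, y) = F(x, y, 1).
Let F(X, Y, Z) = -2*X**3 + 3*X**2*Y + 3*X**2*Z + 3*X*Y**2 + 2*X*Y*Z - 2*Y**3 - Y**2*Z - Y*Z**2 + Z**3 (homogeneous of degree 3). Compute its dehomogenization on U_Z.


f(x, y) = -2*x**3 + 3*x**2*y + 3*x**2 + 3*x*y**2 + 2*x*y - 2*y**3 - y**2 - y + 1

On U_Z we set Z = 1. Each monomial c·X^i·Y^j·Z^k in F becomes c·x^i·y^j·1^k = c·x^i·y^j.
Substituting Z = 1: F(X, Y, 1) = -2*x**3 + 3*x**2*y + 3*x**2 + 3*x*y**2 + 2*x*y - 2*y**3 - y**2 - y + 1.
Note: deg(f) ≤ deg(F) = 3; strict inequality happens when F is divisible by Z (lost terms).


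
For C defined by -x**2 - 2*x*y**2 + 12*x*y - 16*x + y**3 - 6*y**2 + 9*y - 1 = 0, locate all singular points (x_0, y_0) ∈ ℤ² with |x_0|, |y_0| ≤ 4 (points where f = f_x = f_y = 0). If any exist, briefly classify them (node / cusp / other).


Singular points: {(1, 3)}; classification: node.

Compute partial derivatives:
  f_x = -2*x - 2*y**2 + 12*y - 16.
  f_y = -4*x*y + 12*x + 3*y**2 - 12*y + 9.
Scan x_0 ∈ {−4, ..., 4}. For each x_0, f_y(x_0, y) is a polynomial in y; find its integer roots y ∈ {−4, ..., 4}, then test f_x and f at those candidates.
  x = -4: f_y(-4, y) = 3*y**2 + 4*y - 39; vanishes at y ∈ {3}. (-4, 3): f_x = 10 ≠ 0.
  x = -3: f_y(-3, y) = 3*y**2 - 27; vanishes at y ∈ {-3, 3}. (-3, -3): f_x = -64 ≠ 0; (-3, 3): f_x = 8 ≠ 0.
  x = -2: f_y(-2, y) = 3*y**2 - 4*y - 15; vanishes at y ∈ {3}. (-2, 3): f_x = 6 ≠ 0.
  x = -1: f_y(-1, y) = 3*y**2 - 8*y - 3; vanishes at y ∈ {3}. (-1, 3): f_x = 4 ≠ 0.
  x = 0: f_y(0, y) = 3*y**2 - 12*y + 9; vanishes at y ∈ {1, 3}. (0, 1): f_x = -6 ≠ 0; (0, 3): f_x = 2 ≠ 0.
  x = 1: f_y(1, y) = 3*y**2 - 16*y + 21; vanishes at y ∈ {3}. (1, 3): f_x = 0, f = 0 — SINGULAR.
  x = 2: f_y(2, y) = 3*y**2 - 20*y + 33; vanishes at y ∈ {3}. (2, 3): f_x = -2 ≠ 0.
  x = 3: f_y(3, y) = 3*y**2 - 24*y + 45; vanishes at y ∈ {3}. (3, 3): f_x = -4 ≠ 0.
  x = 4: f_y(4, y) = 3*y**2 - 28*y + 57; vanishes at y ∈ {3}. (4, 3): f_x = -6 ≠ 0.
Only singular point on the grid: (1, 3).
Classify: substitute x = 1 + u, y = 3 + v and expand: f = -u**2 - 2*u*v**2 + v**3 + v**2.
No constant or linear terms (consistent with a singular point). Quadratic part: -u**2 + v**2. Cubic part: -2*u*v**2 + v**3.
The quadratic part v**2 - u**2 = (v − u)(v + u) splits into two distinct linear factors, so there are two distinct tangent lines y − 3 = ±(x − 1) — this is a node (ordinary double point).
Classification: node.


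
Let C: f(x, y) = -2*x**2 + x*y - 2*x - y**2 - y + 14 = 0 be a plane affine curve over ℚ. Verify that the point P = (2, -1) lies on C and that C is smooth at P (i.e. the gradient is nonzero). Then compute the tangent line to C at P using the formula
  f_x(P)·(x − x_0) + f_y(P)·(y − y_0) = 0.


Tangent line at P: -11*x + 3*y + 25 = 0.

Step 1: f(2, -1) = 0, so P lies on C.
Step 2: partial derivatives
  f_x(x, y) = -4*x + y - 2, f_y(x, y) = x - 2*y - 1.
  f_x(P) = -11, f_y(P) = 3 (gradient nonzero, so P is smooth).
Step 3: tangent line at P: -11·(x − 2) + 3·(y − -1) = 0.
Expanding: -11*x + 3*y + 25 = 0.


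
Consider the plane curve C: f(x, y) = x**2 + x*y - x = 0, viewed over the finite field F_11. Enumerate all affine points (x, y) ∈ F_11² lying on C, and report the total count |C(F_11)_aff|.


Affine F_11-points: {(0, 0), (0, 1), (0, 2), (0, 3), (0, 4), (0, 5), (0, 6), (0, 7), (0, 8), (0, 9), (0, 10), (1, 0), (2, 10), (3, 9), (4, 8), (5, 7), (6, 6), (7, 5), (8, 4), (9, 3), (10, 2)}; count = 21.

For each of the 121 pairs (x, y) ∈ F_11², evaluate f(x, y) mod 11. Record the zeros.
  x = 0: [0↦0, 1↦0, 2↦0, 3↦0, 4↦0, 5↦0, 6↦0, 7↦0, 8↦0, 9↦0, 10↦0]  zeros at y ∈ {0, 1, 2, 3, 4, 5, 6, 7, 8, 9, 10}
  x = 1: [0↦0, 1↦1, 2↦2, 3↦3, 4↦4, 5↦5, 6↦6, 7↦7, 8↦8, 9↦9, 10↦10]  zeros at y ∈ {0}
  x = 2: [0↦2, 1↦4, 2↦6, 3↦8, 4↦10, 5↦1, 6↦3, 7↦5, 8↦7, 9↦9, 10↦0]  zeros at y ∈ {10}
  x = 3: [0↦6, 1↦9, 2↦1, 3↦4, 4↦7, 5↦10, 6↦2, 7↦5, 8↦8, 9↦0, 10↦3]  zeros at y ∈ {9}
  x = 4: [0↦1, 1↦5, 2↦9, 3↦2, 4↦6, 5↦10, 6↦3, 7↦7, 8↦0, 9↦4, 10↦8]  zeros at y ∈ {8}
  x = 5: [0↦9, 1↦3, 2↦8, 3↦2, 4↦7, 5↦1, 6↦6, 7↦0, 8↦5, 9↦10, 10↦4]  zeros at y ∈ {7}
  x = 6: [0↦8, 1↦3, 2↦9, 3↦4, 4↦10, 5↦5, 6↦0, 7↦6, 8↦1, 9↦7, 10↦2]  zeros at y ∈ {6}
  x = 7: [0↦9, 1↦5, 2↦1, 3↦8, 4↦4, 5↦0, 6↦7, 7↦3, 8↦10, 9↦6, 10↦2]  zeros at y ∈ {5}
  x = 8: [0↦1, 1↦9, 2↦6, 3↦3, 4↦0, 5↦8, 6↦5, 7↦2, 8↦10, 9↦7, 10↦4]  zeros at y ∈ {4}
  x = 9: [0↦6, 1↦4, 2↦2, 3↦0, 4↦9, 5↦7, 6↦5, 7↦3, 8↦1, 9↦10, 10↦8]  zeros at y ∈ {3}
  x = 10: [0↦2, 1↦1, 2↦0, 3↦10, 4↦9, 5↦8, 6↦7, 7↦6, 8↦5, 9↦4, 10↦3]  zeros at y ∈ {2}
Collecting zeros: affine points = {(0, 0), (0, 1), (0, 2), (0, 3), (0, 4), (0, 5), (0, 6), (0, 7), (0, 8), (0, 9), (0, 10), (1, 0), (2, 10), (3, 9), (4, 8), (5, 7), (6, 6), (7, 5), (8, 4), (9, 3), (10, 2)}.
Total count |C(F_11)_aff| = 21.


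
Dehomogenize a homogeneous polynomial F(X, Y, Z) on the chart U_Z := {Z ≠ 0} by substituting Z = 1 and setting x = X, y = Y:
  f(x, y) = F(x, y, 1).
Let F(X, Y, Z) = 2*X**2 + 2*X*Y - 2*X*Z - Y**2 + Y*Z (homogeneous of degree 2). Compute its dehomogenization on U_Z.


f(x, y) = 2*x**2 + 2*x*y - 2*x - y**2 + y

On U_Z we set Z = 1. Each monomial c·X^i·Y^j·Z^k in F becomes c·x^i·y^j·1^k = c·x^i·y^j.
Substituting Z = 1: F(X, Y, 1) = 2*x**2 + 2*x*y - 2*x - y**2 + y.
Note: deg(f) ≤ deg(F) = 2; strict inequality happens when F is divisible by Z (lost terms).


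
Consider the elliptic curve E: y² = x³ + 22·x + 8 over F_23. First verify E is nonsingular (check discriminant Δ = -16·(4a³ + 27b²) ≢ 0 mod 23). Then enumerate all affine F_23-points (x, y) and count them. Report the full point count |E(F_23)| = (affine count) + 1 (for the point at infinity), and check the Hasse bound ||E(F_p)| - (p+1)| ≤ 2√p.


Affine points = {(0, 10), (0, 13), (1, 10), (1, 13), (3, 3), (3, 20), (5, 6), (5, 17), (8, 11), (8, 12), (10, 3), (10, 20), (14, 1), (14, 22), (18, 7), (18, 16), (21, 5), (21, 18), (22, 10), (22, 13)}; affine count = 20; |E(F_23)| = 21.

Discriminant check: Δ ∝ 4a³ + 27b² = 4·22³ + 27·8² = 4·10648 + 27·64 ≡ 22 (mod 23). Nonzero ⇒ E is nonsingular.
For each x ∈ F_23, compute rhs = x³ + 22·x + 8 mod 23, then count y ∈ F_23 with y² ≡ rhs.
  x = 0: rhs = 8, matching y values: 10, 13 (2 points).
  x = 1: rhs = 8, matching y values: 10, 13 (2 points).
  x = 2: rhs = 14, matching y values: none (0 points).
  x = 3: rhs = 9, matching y values: 3, 20 (2 points).
  x = 4: rhs = 22, matching y values: none (0 points).
  x = 5: rhs = 13, matching y values: 6, 17 (2 points).
  x = 6: rhs = 11, matching y values: none (0 points).
  x = 7: rhs = 22, matching y values: none (0 points).
  x = 8: rhs = 6, matching y values: 11, 12 (2 points).
  x = 9: rhs = 15, matching y values: none (0 points).
  x = 10: rhs = 9, matching y values: 3, 20 (2 points).
  x = 11: rhs = 17, matching y values: none (0 points).
  x = 12: rhs = 22, matching y values: none (0 points).
  x = 13: rhs = 7, matching y values: none (0 points).
  x = 14: rhs = 1, matching y values: 1, 22 (2 points).
  x = 15: rhs = 10, matching y values: none (0 points).
  x = 16: rhs = 17, matching y values: none (0 points).
  x = 17: rhs = 5, matching y values: none (0 points).
  x = 18: rhs = 3, matching y values: 7, 16 (2 points).
  x = 19: rhs = 17, matching y values: none (0 points).
  x = 20: rhs = 7, matching y values: none (0 points).
  x = 21: rhs = 2, matching y values: 5, 18 (2 points).
  x = 22: rhs = 8, matching y values: 10, 13 (2 points).
Total affine count: 20.
Full point count |E(F_23)| = 20 + 1 = 21.
Hasse bound: |21 − (23+1)| = |-3| = 3 ≤ 2√23 ≈ 9.5917 ✓.


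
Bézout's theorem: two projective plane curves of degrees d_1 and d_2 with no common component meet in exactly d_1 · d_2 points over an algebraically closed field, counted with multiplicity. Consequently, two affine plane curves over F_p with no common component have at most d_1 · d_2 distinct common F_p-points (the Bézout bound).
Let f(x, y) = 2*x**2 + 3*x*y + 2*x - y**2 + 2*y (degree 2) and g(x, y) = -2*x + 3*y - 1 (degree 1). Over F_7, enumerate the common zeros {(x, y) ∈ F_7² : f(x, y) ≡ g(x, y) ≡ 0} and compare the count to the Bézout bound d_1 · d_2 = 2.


Common zeros: {(2, 4), (5, 6)}; count = 2; Bézout bound = 2.

deg(f) = 2, deg(g) = 1, so Bézout bound = 2.
Scan x ∈ F_7. For each x, list the y ∈ F_7 with f(x, y) ≡ 0 and those with g(x, y) ≡ 0 (mod 7); the common zeros in that column are the intersection.
  x = 0: f ≡ 0 at y ∈ {0, 2}; g ≡ 0 at y ∈ {5}; common: ∅.
  x = 1: f ≡ 0 at y ∈ ∅; g ≡ 0 at y ∈ {1}; common: ∅.
  x = 2: f ≡ 0 at y ∈ {4}; g ≡ 0 at y ∈ {4}; common: {4}.
  x = 3: f ≡ 0 at y ∈ {2}; g ≡ 0 at y ∈ {0}; common: ∅.
  x = 4: f ≡ 0 at y ∈ ∅; g ≡ 0 at y ∈ {3}; common: ∅.
  x = 5: f ≡ 0 at y ∈ {4, 6}; g ≡ 0 at y ∈ {6}; common: {6}.
  x = 6: f ≡ 0 at y ∈ {0, 6}; g ≡ 0 at y ∈ {2}; common: ∅.
Collecting: common zeros = {(2, 4), (5, 6)}, so the count is 2.
Comparison with the Bézout bound: 2 ≤ 2 = deg(f)·deg(g), as expected for curves with no common component (the bound is attained).


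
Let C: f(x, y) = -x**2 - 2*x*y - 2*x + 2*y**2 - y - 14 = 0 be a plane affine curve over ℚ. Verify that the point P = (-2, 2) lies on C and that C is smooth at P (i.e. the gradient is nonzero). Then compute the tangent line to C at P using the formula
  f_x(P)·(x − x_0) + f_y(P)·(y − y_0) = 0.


Tangent line at P: -2*x + 11*y - 26 = 0.

Step 1: f(-2, 2) = 0, so P lies on C.
Step 2: partial derivatives
  f_x(x, y) = -2*x - 2*y - 2, f_y(x, y) = -2*x + 4*y - 1.
  f_x(P) = -2, f_y(P) = 11 (gradient nonzero, so P is smooth).
Step 3: tangent line at P: -2·(x − -2) + 11·(y − 2) = 0.
Expanding: -2*x + 11*y - 26 = 0.


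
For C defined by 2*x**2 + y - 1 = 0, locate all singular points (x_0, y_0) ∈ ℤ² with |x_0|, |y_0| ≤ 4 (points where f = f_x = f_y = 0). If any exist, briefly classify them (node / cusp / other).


No singular points in the scanned grid; C is smooth there.

Compute partial derivatives:
  f_x = 4*x.
  f_y = 1.
f_y = 1 is a nonzero constant, so f_y never vanishes: no point (x, y) can satisfy f = f_x = f_y = 0. In particular no (x, y) ∈ {−4, ..., 4}² is singular; the curve is smooth.


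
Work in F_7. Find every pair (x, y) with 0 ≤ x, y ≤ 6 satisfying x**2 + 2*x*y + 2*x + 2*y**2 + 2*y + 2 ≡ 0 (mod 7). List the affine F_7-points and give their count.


Affine F_7-points: {(0, 2), (0, 4), (1, 2), (1, 3), (4, 4), (4, 5), (5, 3), (5, 5)}; count = 8.

For each of the 49 pairs (x, y) ∈ F_7², evaluate f(x, y) mod 7. Record the zeros.
  x = 0: [0↦2, 1↦6, 2↦0, 3↦5, 4↦0, 5↦6, 6↦2]  zeros at y ∈ {2, 4}
  x = 1: [0↦5, 1↦4, 2↦0, 3↦0, 4↦4, 5↦5, 6↦3]  zeros at y ∈ {2, 3}
  x = 2: [0↦3, 1↦4, 2↦2, 3↦4, 4↦3, 5↦6, 6↦6]  zeros at y ∈ ∅
  x = 3: [0↦3, 1↦6, 2↦6, 3↦3, 4↦4, 5↦2, 6↦4]  zeros at y ∈ ∅
  x = 4: [0↦5, 1↦3, 2↦5, 3↦4, 4↦0, 5↦0, 6↦4]  zeros at y ∈ {4, 5}
  x = 5: [0↦2, 1↦2, 2↦6, 3↦0, 4↦5, 5↦0, 6↦6]  zeros at y ∈ {3, 5}
  x = 6: [0↦1, 1↦3, 2↦2, 3↦5, 4↦5, 5↦2, 6↦3]  zeros at y ∈ ∅
Collecting zeros: affine points = {(0, 2), (0, 4), (1, 2), (1, 3), (4, 4), (4, 5), (5, 3), (5, 5)}.
Total count |C(F_7)_aff| = 8.


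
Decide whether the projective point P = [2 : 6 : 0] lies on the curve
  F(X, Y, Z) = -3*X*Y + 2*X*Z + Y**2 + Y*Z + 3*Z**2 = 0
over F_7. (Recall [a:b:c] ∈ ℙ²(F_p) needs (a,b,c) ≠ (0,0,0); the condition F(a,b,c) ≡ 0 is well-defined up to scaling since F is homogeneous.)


F(2,6,0) ≡ 0 (mod 7); P is on the curve.

Evaluate F(2, 6, 0) term-by-term (mod 7).
  -3*X*Y ↦ -3·2·6·1 = -36
  2*X*Z ↦ 2·2·1·0 = 0
  Y**2 ↦ 1·1·36·1 = 36
  Y*Z ↦ 1·1·6·0 = 0
  3*Z**2 ↦ 3·1·1·0 = 0
Sum: F(2, 6, 0) = (-36) + (0) + (36) + (0) + (0) = 0.
Reducing mod 7: 0 ≡ 0 (mod 7).
Since F(a, b, c) ≡ 0 (mod 7), P lies on the curve.


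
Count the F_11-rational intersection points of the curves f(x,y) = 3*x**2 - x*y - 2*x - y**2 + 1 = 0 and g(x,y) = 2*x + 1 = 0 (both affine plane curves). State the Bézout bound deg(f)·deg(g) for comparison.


Common zeros: {(5, 0), (5, 6)}; count = 2; Bézout bound = 2.

deg(f) = 2, deg(g) = 1, so Bézout bound = 2.
Scan x ∈ F_11. For each x, list the y ∈ F_11 with f(x, y) ≡ 0 and those with g(x, y) ≡ 0 (mod 11); the common zeros in that column are the intersection.
  x = 0: f ≡ 0 at y ∈ {1, 10}; g ≡ 0 at y ∈ ∅; common: ∅.
  x = 1: f ≡ 0 at y ∈ {1, 9}; g ≡ 0 at y ∈ ∅; common: ∅.
  x = 2: f ≡ 0 at y ∈ ∅; g ≡ 0 at y ∈ ∅; common: ∅.
  x = 3: f ≡ 0 at y ∈ {0, 8}; g ≡ 0 at y ∈ ∅; common: ∅.
  x = 4: f ≡ 0 at y ∈ {8, 10}; g ≡ 0 at y ∈ ∅; common: ∅.
  x = 5: f ≡ 0 at y ∈ {0, 6}; g ≡ 0 at y ∈ {0, 1, 2, 3, 4, 5, 6, 7, 8, 9, 10}; common: {0, 6}.
  x = 6: f ≡ 0 at y ∈ ∅; g ≡ 0 at y ∈ ∅; common: ∅.
  x = 7: f ≡ 0 at y ∈ ∅; g ≡ 0 at y ∈ ∅; common: ∅.
  x = 8: f ≡ 0 at y ∈ ∅; g ≡ 0 at y ∈ ∅; common: ∅.
  x = 9: f ≡ 0 at y ∈ ∅; g ≡ 0 at y ∈ ∅; common: ∅.
  x = 10: f ≡ 0 at y ∈ {3, 9}; g ≡ 0 at y ∈ ∅; common: ∅.
Collecting: common zeros = {(5, 0), (5, 6)}, so the count is 2.
Comparison with the Bézout bound: 2 ≤ 2 = deg(f)·deg(g), as expected for curves with no common component (the bound is attained).
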